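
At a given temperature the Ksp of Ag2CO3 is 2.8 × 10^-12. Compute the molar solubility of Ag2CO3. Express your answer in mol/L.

Ag2CO3(s) ⇌ 2 Ag^+(aq) + CO3^2-(aq)
Ksp = [Ag^+]^2[CO3^2-]
If s mol/L of Ag2CO3 dissolves, [Ag^+] = 2s and [CO3^2-] = s.
So Ksp = (2s)^2 × s = 4s^3
s^3 = 2.8 × 10^-12 / 4, so s = 8.9 × 10^-5 M

s = 8.9 × 10^-5 M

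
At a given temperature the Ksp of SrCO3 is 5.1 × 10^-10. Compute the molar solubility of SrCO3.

2.3e-5 M

SrCO3(s) <=> Sr^2+(aq) + CO3^2-(aq)
Ksp = [Sr^2+][CO3^2-]
For each mole of SrCO3 that dissolves: [Sr^2+] = s, [CO3^2-] = s.
Ksp = s × s = s^2
s = (5.1 × 10^-10)^(1/2) = 2.3 x 10^-5 M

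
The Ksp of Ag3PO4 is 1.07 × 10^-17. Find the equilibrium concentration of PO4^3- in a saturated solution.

[PO4^3-] ≈ 2.51 × 10^-5 M

Ag3PO4(s) ⇌ 3 Ag^+(aq) + PO4^3-(aq)
Ksp = [Ag^+]^3[PO4^3-]
If s mol/L of Ag3PO4 dissolves, [Ag^+] = 3s and [PO4^3-] = s.
So Ksp = (3s)^3 × s = 27s^4
s = (1.07 × 10^-17 / 27)^(1/4) = 2.509 x 10^-5 M
[PO4^3-] = s = 2.51 x 10^-5 M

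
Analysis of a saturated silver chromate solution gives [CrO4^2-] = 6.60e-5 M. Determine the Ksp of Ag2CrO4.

Ag2CrO4(s) <=> 2 Ag^+ + CrO4^2-
Stoichiometry gives [Ag^+] = (2/1)[CrO4^2-] = 1.320 × 10^-4 M.
Ksp = [Ag^+]^2[CrO4^2-]
Ksp = (1.320 x 10^-4)^2 × 6.60 × 10^-5 = 1.15 × 10^-12

1.15 x 10^-12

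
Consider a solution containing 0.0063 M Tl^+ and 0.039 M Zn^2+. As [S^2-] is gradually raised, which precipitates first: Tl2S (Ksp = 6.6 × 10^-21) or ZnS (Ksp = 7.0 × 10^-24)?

Precipitation of each salt starts when its ion product equals its Ksp.
For Tl2S: 6.6 × 10^-21 = (0.0063)^2 × [S^2-]  ⇒  [S^2-] = 1.7 × 10^-16 M.
For ZnS: 7.0 × 10^-24 = 0.039 × [S^2-]  ⇒  [S^2-] = 1.8 x 10^-22 M.
The salt with the lower threshold [S^2-] precipitates first: ZnS.

ZnS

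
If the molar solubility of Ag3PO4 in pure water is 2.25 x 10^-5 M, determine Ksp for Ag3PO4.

Ksp ≈ 6.92 × 10^-18

Ag3PO4(s) ⇌ 3 Ag^+(aq) + PO4^3-(aq)
For each mole of Ag3PO4 that dissolves: [Ag^+] = 3s, [PO4^3-] = s.
Ksp = [Ag^+]^3[PO4^3-]
So Ksp = (3s)^3 × s = 27s^4
With s = 2.25 × 10^-5: Ksp = 6.92 × 10^-18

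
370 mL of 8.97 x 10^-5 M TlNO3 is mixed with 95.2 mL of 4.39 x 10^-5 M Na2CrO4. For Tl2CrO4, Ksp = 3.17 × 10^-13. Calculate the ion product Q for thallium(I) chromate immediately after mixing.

Total volume = 370 + 95.2 = 465.2 mL.
[Tl^+] = 8.97 × 10^-5 × (370/465.2) = 7.134 × 10^-5 M
[CrO4^2-] = 4.39 x 10^-5 × (95.2/465.2) = 8.984 x 10^-6 M
Tl2CrO4(s) ⇌ 2 Tl^+(aq) + CrO4^2-(aq), so Q = [Tl^+]^2[CrO4^2-]
Q = (7.134 × 10^-5)^2(8.984 x 10^-6) = 4.57 × 10^-14
Q < Ksp, so no precipitate of Tl2CrO4 forms.

Q = 4.57 x 10^-14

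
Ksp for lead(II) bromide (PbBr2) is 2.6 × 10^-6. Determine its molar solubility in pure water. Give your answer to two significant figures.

s ≈ 8.7 × 10^-3 M

PbBr2(s) <=> Pb^2+ + 2 Br^-
Ksp = [Pb^2+][Br^-]^2
For each mole of PbBr2 that dissolves: [Pb^2+] = s, [Br^-] = 2s.
So Ksp = s × (2s)^2 = 4s^3
s^3 = 2.6 × 10^-6 / 4, so s = 8.7 × 10^-3 M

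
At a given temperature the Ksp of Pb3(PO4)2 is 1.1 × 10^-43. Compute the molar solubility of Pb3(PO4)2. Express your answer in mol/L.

Pb3(PO4)2(s) ⇌ 3 Pb^2+ + 2 PO4^3-
Ksp = [Pb^2+]^3[PO4^3-]^2
If s mol/L of Pb3(PO4)2 dissolves, [Pb^2+] = 3s and [PO4^3-] = 2s.
So Ksp = (3s)^3 × (2s)^2 = 108s^5
s = (1.1 × 10^-43 / 108)^(1/5) = 1.0 × 10^-9 M

1.0 x 10^-9 M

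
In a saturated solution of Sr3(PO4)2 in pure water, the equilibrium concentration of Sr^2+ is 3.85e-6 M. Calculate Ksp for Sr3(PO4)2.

Sr3(PO4)2(s) <=> 3 Sr^2+(aq) + 2 PO4^3-(aq)
Stoichiometry gives [PO4^3-] = (2/3)[Sr^2+] = 2.567 x 10^-6 M.
Ksp = [Sr^2+]^3[PO4^3-]^2
Ksp = (3.85 x 10^-6)^3 × (2.567 × 10^-6)^2 = 3.76 × 10^-28

Ksp ≈ 3.76e-28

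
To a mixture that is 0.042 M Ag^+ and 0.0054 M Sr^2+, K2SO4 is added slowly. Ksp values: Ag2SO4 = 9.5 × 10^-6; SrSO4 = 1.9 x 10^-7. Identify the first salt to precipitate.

Precipitation of each salt starts when its ion product equals its Ksp.
For Ag2SO4: 9.5 × 10^-6 = (0.042)^2 × [SO4^2-]  ⇒  [SO4^2-] = 5.4 x 10^-3 M.
For SrSO4: 1.9 x 10^-7 = 0.0054 × [SO4^2-]  ⇒  [SO4^2-] = 3.5 × 10^-5 M.
The salt with the lower threshold [SO4^2-] precipitates first: SrSO4.

SrSO4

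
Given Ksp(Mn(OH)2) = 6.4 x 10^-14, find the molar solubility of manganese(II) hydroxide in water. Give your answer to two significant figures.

s ≈ 2.5 × 10^-5 M

Mn(OH)2(s) <=> Mn^2+ + 2 OH^-
Ksp = [Mn^2+][OH^-]^2
If s mol/L of Mn(OH)2 dissolves, [Mn^2+] = s and [OH^-] = 2s.
Substituting: Ksp = s(2s)^2 = 4s^3
s^3 = 6.4 x 10^-14 / 4, so s = 2.5 × 10^-5 M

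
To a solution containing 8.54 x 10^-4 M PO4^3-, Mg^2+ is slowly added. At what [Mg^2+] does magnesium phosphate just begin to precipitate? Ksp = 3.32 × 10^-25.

Mg3(PO4)2(s) ⇌ 3 Mg^2+(aq) + 2 PO4^3-(aq)
Ksp = [Mg^2+]^3[PO4^3-]^2
Precipitation begins when Q = Ksp. With [PO4^3-] = 8.54 x 10^-4 M:
3.32 × 10^-25 = (8.54 x 10^-4)^2 × [Mg^2+]^3
[Mg^2+] = (3.32 × 10^-25 / 7.293 x 10^-7)^(1/3) = 7.69 x 10^-7 M

7.69 × 10^-7 M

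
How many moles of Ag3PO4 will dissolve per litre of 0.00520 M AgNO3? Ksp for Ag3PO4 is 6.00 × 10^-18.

Ag3PO4(s) <=> 3 Ag^+ + PO4^3-
Ksp = [Ag^+]^3[PO4^3-]
Let s be the molar solubility in this solution. [Ag^+] = 0.00520 + 3s ≈ 0.00520, [PO4^3-] = s (since Ag^+ from AgNO3 dominates).
Ksp ≈ (0.00520)^3 × s
s = 4.27 x 10^-11 M
Check: 3s = 1.3 × 10^-10 ≪ 0.00520, so the approximation is valid.

4.27 × 10^-11 M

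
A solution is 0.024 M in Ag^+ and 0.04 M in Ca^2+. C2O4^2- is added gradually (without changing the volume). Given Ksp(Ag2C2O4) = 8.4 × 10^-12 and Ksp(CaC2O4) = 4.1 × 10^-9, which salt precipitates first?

Ag2C2O4

Precipitation of each salt starts when its ion product equals its Ksp.
For Ag2C2O4: 8.4 × 10^-12 = (0.024)^2 × [C2O4^2-]  ⇒  [C2O4^2-] = 1.5 × 10^-8 M.
For CaC2O4: 4.1 × 10^-9 = 0.04 × [C2O4^2-]  ⇒  [C2O4^2-] = 1.0 x 10^-7 M.
The salt with the lower threshold [C2O4^2-] precipitates first: Ag2C2O4.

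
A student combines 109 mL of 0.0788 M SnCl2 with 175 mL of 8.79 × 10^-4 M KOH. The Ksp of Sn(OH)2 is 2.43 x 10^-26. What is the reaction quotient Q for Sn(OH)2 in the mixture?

Total volume = 109 + 175 = 284 mL.
[Sn^2+] = 7.88 × 10^-2 × (109/284) = 3.024 × 10^-2 M
[OH^-] = 8.79 × 10^-4 × (175/284) = 5.416 x 10^-4 M
Sn(OH)2(s) <=> Sn^2+(aq) + 2 OH^-(aq), so Q = [Sn^2+][OH^-]^2
Q = (3.024 × 10^-2)(5.416 x 10^-4)^2 = 8.87 × 10^-9
Q > Ksp, so Sn(OH)2 will precipitate.

Q = 8.87 x 10^-9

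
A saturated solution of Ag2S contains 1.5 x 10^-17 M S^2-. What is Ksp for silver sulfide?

Ksp ≈ 1.4 x 10^-50

Ag2S(s) ⇌ 2 Ag^+ + S^2-
Stoichiometry gives [Ag^+] = (2/1)[S^2-] = 3.00 × 10^-17 M.
Ksp = [Ag^+]^2[S^2-]
Ksp = (3.00 x 10^-17)^2 × 1.5 x 10^-17 = 1.4 × 10^-50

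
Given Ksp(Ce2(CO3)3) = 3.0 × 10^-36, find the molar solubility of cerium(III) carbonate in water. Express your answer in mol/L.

s = 3.1 × 10^-8 M

Ce2(CO3)3(s) ⇌ 2 Ce^3+ + 3 CO3^2-
Ksp = [Ce^3+]^2[CO3^2-]^3
With molar solubility s: [Ce^3+] = 2s, [CO3^2-] = 3s.
So Ksp = (2s)^2 × (3s)^3 = 108s^5
Solving, s = (3.0 × 10^-36/108)^(1/5) = 3.1 × 10^-8 M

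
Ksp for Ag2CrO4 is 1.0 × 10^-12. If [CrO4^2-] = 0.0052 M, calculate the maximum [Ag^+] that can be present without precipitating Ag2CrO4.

Ag2CrO4(s) <=> 2 Ag^+(aq) + CrO4^2-(aq)
Ksp = [Ag^+]^2[CrO4^2-]
Precipitation begins when Q = Ksp. With [CrO4^2-] = 0.0052 M:
1.0 × 10^-12 = (0.0052) × [Ag^+]^2
[Ag^+] = (1.0 × 10^-12 / 5.2 × 10^-3)^(1/2) = 1.4 x 10^-5 M

[Ag^+] ≈ 1.4 × 10^-5 M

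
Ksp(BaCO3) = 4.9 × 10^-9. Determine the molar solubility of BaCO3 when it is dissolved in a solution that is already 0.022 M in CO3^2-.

2.2 x 10^-7 M

BaCO3(s) <=> Ba^2+ + CO3^2-
Ksp = [Ba^2+][CO3^2-]
Let s = moles of BaCO3 that dissolve per litre. [Ba^2+] = s, [CO3^2-] = 0.022 + s ≈ 0.022 (common-ion effect: CO3^2- is already 0.022 M).
Ksp ≈ s × 0.022
s = 2.2 × 10^-7 M
Check: s = 2.2 × 10^-7 ≪ 0.022, so the approximation is valid.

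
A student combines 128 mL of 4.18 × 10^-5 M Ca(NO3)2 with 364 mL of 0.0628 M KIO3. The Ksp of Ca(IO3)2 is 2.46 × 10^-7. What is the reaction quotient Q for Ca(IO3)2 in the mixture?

Total volume = 128 + 364 = 492 mL.
[Ca^2+] = 4.18 × 10^-5 × (128/492) = 1.087 × 10^-5 M
[IO3^-] = 6.28 × 10^-2 × (364/492) = 4.646 x 10^-2 M
Ca(IO3)2(s) ⇌ Ca^2+ + 2 IO3^-, so Q = [Ca^2+][IO3^-]^2
Q = (1.087 x 10^-5)(4.646 × 10^-2)^2 = 2.35 x 10^-8
Q < Ksp, so no precipitate of Ca(IO3)2 forms.

Q = 2.35e-8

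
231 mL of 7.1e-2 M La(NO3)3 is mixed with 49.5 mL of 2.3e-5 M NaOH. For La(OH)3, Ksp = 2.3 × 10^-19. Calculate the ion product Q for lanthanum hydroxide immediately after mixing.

3.9 × 10^-18

Total volume = 231 + 49.5 = 280.5 mL.
[La^3+] = 7.1 x 10^-2 × (231/280.5) = 5.85 × 10^-2 M
[OH^-] = 2.3 × 10^-5 × (49.5/280.5) = 4.06 × 10^-6 M
La(OH)3(s) ⇌ La^3+(aq) + 3 OH^-(aq), so Q = [La^3+][OH^-]^3
Q = (5.85 × 10^-2)(4.06 × 10^-6)^3 = 3.9 × 10^-18
Q > Ksp, so La(OH)3 will precipitate.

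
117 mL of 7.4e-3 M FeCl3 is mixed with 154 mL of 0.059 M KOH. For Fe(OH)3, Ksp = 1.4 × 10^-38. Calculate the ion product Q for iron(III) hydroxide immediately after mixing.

Q ≈ 1.2 × 10^-7

Total volume = 117 + 154 = 271 mL.
[Fe^3+] = 7.4 × 10^-3 × (117/271) = 3.19 × 10^-3 M
[OH^-] = 5.9 × 10^-2 × (154/271) = 3.35 x 10^-2 M
Fe(OH)3(s) ⇌ Fe^3+(aq) + 3 OH^-(aq), so Q = [Fe^3+][OH^-]^3
Q = (3.19 × 10^-3)(3.35 × 10^-2)^3 = 1.2 × 10^-7
Q > Ksp, so Fe(OH)3 will precipitate.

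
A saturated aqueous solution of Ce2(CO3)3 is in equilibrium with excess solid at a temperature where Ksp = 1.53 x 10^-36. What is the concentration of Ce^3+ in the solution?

[Ce^3+] ≈ 5.39 × 10^-8 M

Ce2(CO3)3(s) <=> 2 Ce^3+(aq) + 3 CO3^2-(aq)
Ksp = [Ce^3+]^2[CO3^2-]^3
If s mol/L of Ce2(CO3)3 dissolves, [Ce^3+] = 2s and [CO3^2-] = 3s.
Substituting: Ksp = (2s)^2(3s)^3 = 108s^5
Solving, s = (1.53 x 10^-36/108)^(1/5) = 2.693 × 10^-8 M
[Ce^3+] = 2s = 5.39 x 10^-8 M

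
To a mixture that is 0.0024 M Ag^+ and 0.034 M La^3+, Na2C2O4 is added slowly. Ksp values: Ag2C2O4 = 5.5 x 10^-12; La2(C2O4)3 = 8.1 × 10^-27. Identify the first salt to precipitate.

La2(C2O4)3

Precipitation of each salt starts when its ion product equals its Ksp.
For Ag2C2O4: 5.5 x 10^-12 = (0.0024)^2 × [C2O4^2-]  ⇒  [C2O4^2-] = 9.5 × 10^-7 M.
For La2(C2O4)3: 8.1 × 10^-27 = (0.034)^2 × [C2O4^2-]^3  ⇒  [C2O4^2-] = 1.9 × 10^-8 M.
The salt with the lower threshold [C2O4^2-] precipitates first: La2(C2O4)3.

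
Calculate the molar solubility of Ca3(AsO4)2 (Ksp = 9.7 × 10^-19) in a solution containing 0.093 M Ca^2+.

s ≈ 1.7 × 10^-8 M

Ca3(AsO4)2(s) ⇌ 3 Ca^2+(aq) + 2 AsO4^3-(aq)
Ksp = [Ca^2+]^3[AsO4^3-]^2
Let s = moles of Ca3(AsO4)2 that dissolve per litre. [Ca^2+] = 0.093 + 3s ≈ 0.093, [AsO4^3-] = 2s (since the Ca^2+ already present dominates).
Ksp ≈ (0.093)^3 × (2s)^2
s = 1.7 × 10^-8 M
Check: 3s = 5.2 × 10^-8 ≪ 0.093, so the approximation is valid.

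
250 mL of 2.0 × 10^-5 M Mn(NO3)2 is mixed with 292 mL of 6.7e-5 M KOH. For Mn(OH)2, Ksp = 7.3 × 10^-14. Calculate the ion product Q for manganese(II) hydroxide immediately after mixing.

Q = 1.2 × 10^-14

Total volume = 250 + 292 = 542 mL.
[Mn^2+] = 2.0 × 10^-5 × (250/542) = 9.23 x 10^-6 M
[OH^-] = 6.7 x 10^-5 × (292/542) = 3.61 × 10^-5 M
Mn(OH)2(s) ⇌ Mn^2+ + 2 OH^-, so Q = [Mn^2+][OH^-]^2
Q = (9.23 x 10^-6)(3.61 × 10^-5)^2 = 1.2 × 10^-14
Q < Ksp, so no precipitate of Mn(OH)2 forms.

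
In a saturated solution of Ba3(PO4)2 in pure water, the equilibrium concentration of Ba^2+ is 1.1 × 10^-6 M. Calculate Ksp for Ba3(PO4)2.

Ba3(PO4)2(s) <=> 3 Ba^2+(aq) + 2 PO4^3-(aq)
Stoichiometry gives [PO4^3-] = (2/3)[Ba^2+] = 7.33 x 10^-7 M.
Ksp = [Ba^2+]^3[PO4^3-]^2
Ksp = (1.1 × 10^-6)^3 × (7.33 x 10^-7)^2 = 7.2 × 10^-31

Ksp = 7.2e-31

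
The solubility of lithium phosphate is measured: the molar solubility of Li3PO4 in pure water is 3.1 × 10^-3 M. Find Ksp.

Li3PO4(s) ⇌ 3 Li^+ + PO4^3-
If s mol/L of Li3PO4 dissolves, [Li^+] = 3s and [PO4^3-] = s.
Ksp = [Li^+]^3[PO4^3-]
Ksp = (3s)^3s = 27s^4
Ksp = 27 × (3.1 × 10^-3)^4 = 2.5 x 10^-9

2.5e-9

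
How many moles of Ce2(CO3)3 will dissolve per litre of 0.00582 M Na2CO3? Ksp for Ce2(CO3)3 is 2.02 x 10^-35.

Ce2(CO3)3(s) ⇌ 2 Ce^3+(aq) + 3 CO3^2-(aq)
Ksp = [Ce^3+]^2[CO3^2-]^3
If s mol/L dissolves here, [Ce^3+] = 2s, [CO3^2-] = 0.00582 + 3s ≈ 0.00582 (common-ion effect: CO3^2- is already 0.00582 M).
Ksp ≈ (2s)^2 × (0.00582)^3
s = 5.06 × 10^-15 M
Check: 3s = 1.5 × 10^-14 ≪ 0.00582, so the approximation is valid.

s ≈ 5.06e-15 M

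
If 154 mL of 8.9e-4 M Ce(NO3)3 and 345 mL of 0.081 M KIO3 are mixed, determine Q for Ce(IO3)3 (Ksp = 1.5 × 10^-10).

Q = 4.8 × 10^-8

Total volume = 154 + 345 = 499 mL.
[Ce^3+] = 8.9 × 10^-4 × (154/499) = 2.75 × 10^-4 M
[IO3^-] = 8.1 x 10^-2 × (345/499) = 5.60 x 10^-2 M
Ce(IO3)3(s) ⇌ Ce^3+(aq) + 3 IO3^-(aq), so Q = [Ce^3+][IO3^-]^3
Q = (2.75 × 10^-4)(5.60 × 10^-2)^3 = 4.8 × 10^-8
Q > Ksp, so Ce(IO3)3 will precipitate.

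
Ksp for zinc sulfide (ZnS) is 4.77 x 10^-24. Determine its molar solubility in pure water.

s ≈ 2.18e-12 M

ZnS(s) ⇌ Zn^2+ + S^2-
Ksp = [Zn^2+][S^2-]
With molar solubility s: [Zn^2+] = s, [S^2-] = s.
Ksp = s × s = s^2
s = √(4.77 x 10^-24) = 2.18 × 10^-12 M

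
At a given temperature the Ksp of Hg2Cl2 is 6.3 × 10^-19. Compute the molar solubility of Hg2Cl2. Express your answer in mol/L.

s = 5.4e-7 M

Hg2Cl2(s) ⇌ Hg2^2+ + 2 Cl^-
Ksp = [Hg2^2+][Cl^-]^2
With molar solubility s: [Hg2^2+] = s, [Cl^-] = 2s.
So Ksp = s × (2s)^2 = 4s^3
s^3 = 6.3 × 10^-19 / 4, so s = 5.4 × 10^-7 M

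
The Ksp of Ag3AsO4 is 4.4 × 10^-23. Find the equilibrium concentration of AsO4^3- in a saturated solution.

[AsO4^3-] ≈ 1.1e-6 M

Ag3AsO4(s) ⇌ 3 Ag^+ + AsO4^3-
Ksp = [Ag^+]^3[AsO4^3-]
If s mol/L of Ag3AsO4 dissolves, [Ag^+] = 3s and [AsO4^3-] = s.
Ksp = (3s)^3s = 27s^4
s^4 = 4.4 × 10^-23 / 27, so s = 1.13 x 10^-6 M
[AsO4^3-] = s = 1.1 × 10^-6 M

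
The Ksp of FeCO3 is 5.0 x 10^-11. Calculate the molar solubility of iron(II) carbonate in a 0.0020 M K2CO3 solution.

FeCO3(s) ⇌ Fe^2+ + CO3^2-
Ksp = [Fe^2+][CO3^2-]
Let s = moles of FeCO3 that dissolve per litre. [Fe^2+] = s, [CO3^2-] = 0.0020 + s ≈ 0.0020 (since CO3^2- from K2CO3 dominates).
Ksp ≈ s × 0.0020
s = 2.5 × 10^-8 M
Check: s = 2.5 × 10^-8 ≪ 0.0020, so the approximation is valid.

s ≈ 2.5 × 10^-8 M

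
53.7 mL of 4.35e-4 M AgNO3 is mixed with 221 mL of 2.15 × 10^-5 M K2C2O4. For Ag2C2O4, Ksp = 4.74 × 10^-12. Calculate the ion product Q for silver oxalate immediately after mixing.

1.25 × 10^-13

Total volume = 53.7 + 221 = 274.7 mL.
[Ag^+] = 4.35 × 10^-4 × (53.7/274.7) = 8.504 × 10^-5 M
[C2O4^2-] = 2.15 × 10^-5 × (221/274.7) = 1.730 x 10^-5 M
Ag2C2O4(s) <=> 2 Ag^+ + C2O4^2-, so Q = [Ag^+]^2[C2O4^2-]
Q = (8.504 × 10^-5)^2(1.730 × 10^-5) = 1.25 x 10^-13
Q < Ksp, so no precipitate of Ag2C2O4 forms.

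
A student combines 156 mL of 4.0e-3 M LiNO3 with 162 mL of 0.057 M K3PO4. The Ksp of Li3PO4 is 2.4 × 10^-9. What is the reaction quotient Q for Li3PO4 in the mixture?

Total volume = 156 + 162 = 318 mL.
[Li^+] = 4.0 × 10^-3 × (156/318) = 1.96 x 10^-3 M
[PO4^3-] = 5.7 × 10^-2 × (162/318) = 2.90 × 10^-2 M
Li3PO4(s) ⇌ 3 Li^+ + PO4^3-, so Q = [Li^+]^3[PO4^3-]
Q = (1.96 × 10^-3)^3(2.90 × 10^-2) = 2.2 x 10^-10
Q < Ksp, so no precipitate of Li3PO4 forms.

Q ≈ 2.2 × 10^-10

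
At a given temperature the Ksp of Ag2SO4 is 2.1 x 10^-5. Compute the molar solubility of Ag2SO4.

Ag2SO4(s) ⇌ 2 Ag^+ + SO4^2-
Ksp = [Ag^+]^2[SO4^2-]
If s mol/L of Ag2SO4 dissolves, [Ag^+] = 2s and [SO4^2-] = s.
Ksp = (2s)^2s = 4s^3
Solving, s = (2.1 x 10^-5/4)^(1/3) = 1.7 × 10^-2 M

s ≈ 1.7 × 10^-2 M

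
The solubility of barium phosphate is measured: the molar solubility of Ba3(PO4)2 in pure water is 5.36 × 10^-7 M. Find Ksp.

Ksp = 4.78 × 10^-30

Ba3(PO4)2(s) <=> 3 Ba^2+(aq) + 2 PO4^3-(aq)
If s mol/L of Ba3(PO4)2 dissolves, [Ba^2+] = 3s and [PO4^3-] = 2s.
Ksp = [Ba^2+]^3[PO4^3-]^2
Ksp = (3s)^3(2s)^2 = 108s^5
Ksp = 108 × (5.36 × 10^-7)^5 = 4.78 x 10^-30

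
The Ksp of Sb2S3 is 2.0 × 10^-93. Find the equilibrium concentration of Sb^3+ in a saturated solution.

2.3 × 10^-19 M

Sb2S3(s) ⇌ 2 Sb^3+(aq) + 3 S^2-(aq)
Ksp = [Sb^3+]^2[S^2-]^3
With molar solubility s: [Sb^3+] = 2s, [S^2-] = 3s.
So Ksp = (2s)^2 × (3s)^3 = 108s^5
Solving, s = (2.0 × 10^-93/108)^(1/5) = 1.13 × 10^-19 M
[Sb^3+] = 2s = 2.3 × 10^-19 M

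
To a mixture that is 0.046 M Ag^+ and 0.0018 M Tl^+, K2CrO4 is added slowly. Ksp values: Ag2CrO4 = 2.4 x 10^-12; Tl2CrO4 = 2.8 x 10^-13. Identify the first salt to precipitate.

Ag2CrO4

Precipitation of each salt starts when its ion product equals its Ksp.
For Ag2CrO4: 2.4 x 10^-12 = (0.046)^2 × [CrO4^2-]  ⇒  [CrO4^2-] = 1.1 x 10^-9 M.
For Tl2CrO4: 2.8 x 10^-13 = (0.0018)^2 × [CrO4^2-]  ⇒  [CrO4^2-] = 8.6 x 10^-8 M.
The salt with the lower threshold [CrO4^2-] precipitates first: Ag2CrO4.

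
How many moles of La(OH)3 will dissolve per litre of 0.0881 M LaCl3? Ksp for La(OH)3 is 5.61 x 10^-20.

s = 2.87 × 10^-7 M

La(OH)3(s) <=> La^3+(aq) + 3 OH^-(aq)
Ksp = [La^3+][OH^-]^3
Let s = moles of La(OH)3 that dissolve per litre. [La^3+] = 0.0881 + s ≈ 0.0881, [OH^-] = 3s (since La^3+ from LaCl3 dominates).
Ksp ≈ 0.0881 × (3s)^3
s = 2.87 × 10^-7 M
Check: s = 2.9 × 10^-7 ≪ 0.0881, so the approximation is valid.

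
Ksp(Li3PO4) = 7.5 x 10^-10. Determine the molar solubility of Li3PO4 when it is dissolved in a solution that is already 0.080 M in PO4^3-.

Li3PO4(s) ⇌ 3 Li^+ + PO4^3-
Ksp = [Li^+]^3[PO4^3-]
Let s be the molar solubility in this solution. [Li^+] = 3s, [PO4^3-] = 0.080 + s ≈ 0.080 (common-ion effect: PO4^3- is already 0.080 M).
Ksp ≈ (3s)^3 × 0.080
s = 7.0 × 10^-4 M
Check: s = 7.0 x 10^-4 ≪ 0.080, so the approximation is valid.

7.0 x 10^-4 M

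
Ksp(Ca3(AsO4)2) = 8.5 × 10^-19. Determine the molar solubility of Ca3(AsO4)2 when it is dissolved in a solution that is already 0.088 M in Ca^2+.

1.8 × 10^-8 M

Ca3(AsO4)2(s) ⇌ 3 Ca^2+(aq) + 2 AsO4^3-(aq)
Ksp = [Ca^2+]^3[AsO4^3-]^2
Let s = moles of Ca3(AsO4)2 that dissolve per litre. [Ca^2+] = 0.088 + 3s ≈ 0.088, [AsO4^3-] = 2s (Ksp is small, so little additional dissolves).
Ksp ≈ (0.088)^3 × (2s)^2
s = 1.8 × 10^-8 M
Check: 3s = 5.3 x 10^-8 ≪ 0.088, so the approximation is valid.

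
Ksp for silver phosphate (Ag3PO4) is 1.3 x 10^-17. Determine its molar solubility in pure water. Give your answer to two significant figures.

Ag3PO4(s) ⇌ 3 Ag^+ + PO4^3-
Ksp = [Ag^+]^3[PO4^3-]
Let s = molar solubility. Then [Ag^+] = 3s and [PO4^3-] = s.
So Ksp = (3s)^3 × s = 27s^4
Solving, s = (1.3 x 10^-17/27)^(1/4) = 2.6 × 10^-5 M

2.6 × 10^-5 M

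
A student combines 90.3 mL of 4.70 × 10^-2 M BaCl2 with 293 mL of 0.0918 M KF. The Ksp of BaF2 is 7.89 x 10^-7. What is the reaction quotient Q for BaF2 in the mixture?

Q ≈ 5.45 x 10^-5

Total volume = 90.3 + 293 = 383.3 mL.
[Ba^2+] = 4.70 × 10^-2 × (90.3/383.3) = 1.107 x 10^-2 M
[F^-] = 9.18 x 10^-2 × (293/383.3) = 7.017 × 10^-2 M
BaF2(s) <=> Ba^2+(aq) + 2 F^-(aq), so Q = [Ba^2+][F^-]^2
Q = (1.107 x 10^-2)(7.017 × 10^-2)^2 = 5.45 × 10^-5
Q > Ksp, so BaF2 will precipitate.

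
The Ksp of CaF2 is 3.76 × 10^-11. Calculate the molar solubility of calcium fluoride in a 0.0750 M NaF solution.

CaF2(s) ⇌ Ca^2+(aq) + 2 F^-(aq)
Ksp = [Ca^2+][F^-]^2
If s mol/L dissolves here, [Ca^2+] = s, [F^-] = 0.0750 + 2s ≈ 0.0750 (since F^- from NaF dominates).
Ksp ≈ s × (0.0750)^2
s = 6.68 x 10^-9 M
Check: 2s = 1.3 x 10^-8 ≪ 0.0750, so the approximation is valid.

s = 6.68e-9 M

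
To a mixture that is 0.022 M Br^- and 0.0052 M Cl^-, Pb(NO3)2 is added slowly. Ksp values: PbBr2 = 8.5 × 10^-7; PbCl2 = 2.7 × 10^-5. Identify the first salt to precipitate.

PbBr2

Precipitation of each salt starts when its ion product equals its Ksp.
For PbBr2: 8.5 × 10^-7 = (0.022)^2 × [Pb^2+]  ⇒  [Pb^2+] = 1.8 x 10^-3 M.
For PbCl2: 2.7 × 10^-5 = (0.0052)^2 × [Pb^2+]  ⇒  [Pb^2+] = 1.0 M.
The salt with the lower threshold [Pb^2+] precipitates first: PbBr2.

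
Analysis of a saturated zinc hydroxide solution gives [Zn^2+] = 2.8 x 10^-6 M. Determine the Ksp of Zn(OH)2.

Zn(OH)2(s) <=> Zn^2+(aq) + 2 OH^-(aq)
Stoichiometry gives [OH^-] = (2/1)[Zn^2+] = 5.60 × 10^-6 M.
Ksp = [Zn^2+][OH^-]^2
Ksp = 2.8 × 10^-6 × (5.60 x 10^-6)^2 = 8.8 x 10^-17

Ksp ≈ 8.8 × 10^-17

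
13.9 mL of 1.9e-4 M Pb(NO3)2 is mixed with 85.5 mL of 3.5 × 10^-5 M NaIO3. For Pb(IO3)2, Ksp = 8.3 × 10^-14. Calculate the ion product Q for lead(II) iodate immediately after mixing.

Total volume = 13.9 + 85.5 = 99.4 mL.
[Pb^2+] = 1.9 x 10^-4 × (13.9/99.4) = 2.66 × 10^-5 M
[IO3^-] = 3.5 × 10^-5 × (85.5/99.4) = 3.01 × 10^-5 M
Pb(IO3)2(s) <=> Pb^2+(aq) + 2 IO3^-(aq), so Q = [Pb^2+][IO3^-]^2
Q = (2.66 × 10^-5)(3.01 x 10^-5)^2 = 2.4 x 10^-14
Q < Ksp, so no precipitate of Pb(IO3)2 forms.

Q ≈ 2.4e-14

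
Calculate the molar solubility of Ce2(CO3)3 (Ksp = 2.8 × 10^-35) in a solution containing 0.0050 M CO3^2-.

s ≈ 7.5 × 10^-15 M

Ce2(CO3)3(s) <=> 2 Ce^3+ + 3 CO3^2-
Ksp = [Ce^3+]^2[CO3^2-]^3
Let s be the molar solubility in this solution. [Ce^3+] = 2s, [CO3^2-] = 0.0050 + 3s ≈ 0.0050 (since the CO3^2- already present dominates).
Ksp ≈ (2s)^2 × (0.0050)^3
s = 7.5 × 10^-15 M
Check: 3s = 2.2 × 10^-14 ≪ 0.0050, so the approximation is valid.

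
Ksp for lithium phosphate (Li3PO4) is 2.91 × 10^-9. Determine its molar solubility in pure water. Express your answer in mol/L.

s = 3.22 × 10^-3 M

Li3PO4(s) <=> 3 Li^+ + PO4^3-
Ksp = [Li^+]^3[PO4^3-]
If s mol/L of Li3PO4 dissolves, [Li^+] = 3s and [PO4^3-] = s.
So Ksp = (3s)^3 × s = 27s^4
s^4 = 2.91 × 10^-9 / 27, so s = 3.22 × 10^-3 M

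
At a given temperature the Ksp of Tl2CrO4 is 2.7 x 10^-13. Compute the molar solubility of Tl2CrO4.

s = 4.1 x 10^-5 M

Tl2CrO4(s) <=> 2 Tl^+(aq) + CrO4^2-(aq)
Ksp = [Tl^+]^2[CrO4^2-]
Let s = molar solubility. Then [Tl^+] = 2s and [CrO4^2-] = s.
So Ksp = (2s)^2 × s = 4s^3
Solving, s = (2.7 x 10^-13/4)^(1/3) = 4.1 × 10^-5 M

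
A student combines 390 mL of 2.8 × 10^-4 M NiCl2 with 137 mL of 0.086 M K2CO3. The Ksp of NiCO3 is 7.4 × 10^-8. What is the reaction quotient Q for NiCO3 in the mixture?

4.6 x 10^-6

Total volume = 390 + 137 = 527 mL.
[Ni^2+] = 2.8 × 10^-4 × (390/527) = 2.07 x 10^-4 M
[CO3^2-] = 8.6 x 10^-2 × (137/527) = 2.24 × 10^-2 M
NiCO3(s) ⇌ Ni^2+(aq) + CO3^2-(aq), so Q = [Ni^2+][CO3^2-]
Q = (2.07 × 10^-4)(2.24 × 10^-2) = 4.6 × 10^-6
Q > Ksp, so NiCO3 will precipitate.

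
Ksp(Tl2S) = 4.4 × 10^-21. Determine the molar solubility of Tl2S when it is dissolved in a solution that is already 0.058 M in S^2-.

Tl2S(s) <=> 2 Tl^+ + S^2-
Ksp = [Tl^+]^2[S^2-]
Let s = moles of Tl2S that dissolve per litre. [Tl^+] = 2s, [S^2-] = 0.058 + s ≈ 0.058 (Ksp is small, so little additional dissolves).
Ksp ≈ (2s)^2 × 0.058
s = 1.4 × 10^-10 M
Check: s = 1.4 x 10^-10 ≪ 0.058, so the approximation is valid.

s ≈ 1.4e-10 M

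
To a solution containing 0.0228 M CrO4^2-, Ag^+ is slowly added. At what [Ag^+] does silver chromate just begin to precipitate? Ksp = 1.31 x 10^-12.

Ag2CrO4(s) ⇌ 2 Ag^+ + CrO4^2-
Ksp = [Ag^+]^2[CrO4^2-]
Precipitation begins when Q = Ksp. With [CrO4^2-] = 0.0228 M:
1.31 x 10^-12 = (0.0228) × [Ag^+]^2
[Ag^+] = (1.31 x 10^-12 / 2.28 × 10^-2)^(1/2) = 7.58 × 10^-6 M

[Ag^+] = 7.58 x 10^-6 M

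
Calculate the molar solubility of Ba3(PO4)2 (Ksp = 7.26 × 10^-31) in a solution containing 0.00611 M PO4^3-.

s = 8.96 x 10^-10 M

Ba3(PO4)2(s) ⇌ 3 Ba^2+ + 2 PO4^3-
Ksp = [Ba^2+]^3[PO4^3-]^2
If s mol/L dissolves here, [Ba^2+] = 3s, [PO4^3-] = 0.00611 + 2s ≈ 0.00611 (since the PO4^3- already present dominates).
Ksp ≈ (3s)^3 × (0.00611)^2
s = 8.96 × 10^-10 M
Check: 2s = 1.8 × 10^-9 ≪ 0.00611, so the approximation is valid.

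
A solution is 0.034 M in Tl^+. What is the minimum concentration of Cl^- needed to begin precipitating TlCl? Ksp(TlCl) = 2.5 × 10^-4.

[Cl^-] = 7.4e-3 M

TlCl(s) ⇌ Tl^+(aq) + Cl^-(aq)
Ksp = [Tl^+][Cl^-]
Precipitation begins when Q = Ksp. With [Tl^+] = 0.034 M:
2.5 × 10^-4 = (0.034) × [Cl^-]
[Cl^-] = (2.5 × 10^-4 / 3.4 × 10^-2) = 7.4 × 10^-3 M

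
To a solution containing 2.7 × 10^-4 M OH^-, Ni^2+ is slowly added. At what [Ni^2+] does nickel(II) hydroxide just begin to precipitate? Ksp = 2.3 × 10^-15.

Ni(OH)2(s) ⇌ Ni^2+ + 2 OH^-
Ksp = [Ni^2+][OH^-]^2
Precipitation begins when Q = Ksp. With [OH^-] = 2.7 × 10^-4 M:
2.3 × 10^-15 = (2.7 × 10^-4)^2 × [Ni^2+]
[Ni^2+] = (2.3 × 10^-15 / 7.29 × 10^-8) = 3.2 x 10^-8 M

[Ni^2+] ≈ 3.2 x 10^-8 M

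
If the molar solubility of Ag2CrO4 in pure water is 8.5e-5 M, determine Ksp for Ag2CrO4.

Ksp = 2.5e-12

Ag2CrO4(s) ⇌ 2 Ag^+(aq) + CrO4^2-(aq)
For each mole of Ag2CrO4 that dissolves: [Ag^+] = 2s, [CrO4^2-] = s.
Ksp = [Ag^+]^2[CrO4^2-]
Substituting: Ksp = (2s)^2s = 4s^3
Ksp = 4 × (8.5 x 10^-5)^3 = 2.5 × 10^-12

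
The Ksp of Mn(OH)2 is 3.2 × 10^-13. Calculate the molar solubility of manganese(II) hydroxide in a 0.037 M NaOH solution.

s = 2.3 × 10^-10 M

Mn(OH)2(s) <=> Mn^2+ + 2 OH^-
Ksp = [Mn^2+][OH^-]^2
Let s be the molar solubility in this solution. [Mn^2+] = s, [OH^-] = 0.037 + 2s ≈ 0.037 (common-ion effect: OH^- is already 0.037 M).
Ksp ≈ s × (0.037)^2
s = 2.3 x 10^-10 M
Check: 2s = 4.7 × 10^-10 ≪ 0.037, so the approximation is valid.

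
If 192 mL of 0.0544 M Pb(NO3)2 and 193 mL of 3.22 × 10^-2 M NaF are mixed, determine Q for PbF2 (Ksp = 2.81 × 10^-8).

Total volume = 192 + 193 = 385 mL.
[Pb^2+] = 5.44 × 10^-2 × (192/385) = 2.713 × 10^-2 M
[F^-] = 3.22 × 10^-2 × (193/385) = 1.614 x 10^-2 M
PbF2(s) ⇌ Pb^2+(aq) + 2 F^-(aq), so Q = [Pb^2+][F^-]^2
Q = (2.713 x 10^-2)(1.614 x 10^-2)^2 = 7.07 × 10^-6
Q > Ksp, so PbF2 will precipitate.

Q = 7.07e-6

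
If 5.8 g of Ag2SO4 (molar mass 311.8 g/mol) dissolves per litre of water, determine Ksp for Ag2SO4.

Molar solubility s = (5.8 g/L) / (311.8 g/mol) = 1.86 × 10^-2 M.
Ag2SO4(s) <=> 2 Ag^+(aq) + SO4^2-(aq)
If s mol/L of Ag2SO4 dissolves, [Ag^+] = 2s and [SO4^2-] = s.
Ksp = [Ag^+]^2[SO4^2-]
So Ksp = (2s)^2 × s = 4s^3
Ksp = 4 × (1.86 x 10^-2)^3 = 2.6 x 10^-5

2.6 × 10^-5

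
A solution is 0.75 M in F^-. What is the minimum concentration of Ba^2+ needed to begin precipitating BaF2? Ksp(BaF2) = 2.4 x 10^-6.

4.3 x 10^-6 M

BaF2(s) ⇌ Ba^2+ + 2 F^-
Ksp = [Ba^2+][F^-]^2
Precipitation begins when Q = Ksp. With [F^-] = 0.75 M:
2.4 x 10^-6 = (0.75)^2 × [Ba^2+]
[Ba^2+] = (2.4 x 10^-6 / 5.63 x 10^-1) = 4.3 x 10^-6 M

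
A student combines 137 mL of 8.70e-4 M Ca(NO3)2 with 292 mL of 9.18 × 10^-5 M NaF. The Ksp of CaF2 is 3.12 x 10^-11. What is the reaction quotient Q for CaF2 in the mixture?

Q ≈ 1.08e-12

Total volume = 137 + 292 = 429 mL.
[Ca^2+] = 8.70 x 10^-4 × (137/429) = 2.778 × 10^-4 M
[F^-] = 9.18 × 10^-5 × (292/429) = 6.248 x 10^-5 M
CaF2(s) ⇌ Ca^2+ + 2 F^-, so Q = [Ca^2+][F^-]^2
Q = (2.778 × 10^-4)(6.248 × 10^-5)^2 = 1.08 × 10^-12
Q < Ksp, so no precipitate of CaF2 forms.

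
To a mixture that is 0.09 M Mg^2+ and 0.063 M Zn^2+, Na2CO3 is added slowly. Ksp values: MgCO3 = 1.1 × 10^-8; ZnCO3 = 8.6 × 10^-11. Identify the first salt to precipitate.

ZnCO3

Precipitation of each salt starts when its ion product equals its Ksp.
For MgCO3: 1.1 × 10^-8 = 0.09 × [CO3^2-]  ⇒  [CO3^2-] = 1.2 × 10^-7 M.
For ZnCO3: 8.6 × 10^-11 = 0.063 × [CO3^2-]  ⇒  [CO3^2-] = 1.4 x 10^-9 M.
The salt with the lower threshold [CO3^2-] precipitates first: ZnCO3.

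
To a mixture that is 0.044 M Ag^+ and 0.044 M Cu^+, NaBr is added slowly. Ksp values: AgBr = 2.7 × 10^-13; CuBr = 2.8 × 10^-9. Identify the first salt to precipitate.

AgBr

Precipitation of each salt starts when its ion product equals its Ksp.
For AgBr: 2.7 × 10^-13 = 0.044 × [Br^-]  ⇒  [Br^-] = 6.1 × 10^-12 M.
For CuBr: 2.8 × 10^-9 = 0.044 × [Br^-]  ⇒  [Br^-] = 6.4 × 10^-8 M.
The salt with the lower threshold [Br^-] precipitates first: AgBr.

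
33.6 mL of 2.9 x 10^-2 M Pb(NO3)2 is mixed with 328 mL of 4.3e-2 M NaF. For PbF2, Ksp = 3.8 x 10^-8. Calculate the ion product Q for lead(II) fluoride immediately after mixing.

Total volume = 33.6 + 328 = 361.6 mL.
[Pb^2+] = 2.9 × 10^-2 × (33.6/361.6) = 2.69 × 10^-3 M
[F^-] = 4.3 × 10^-2 × (328/361.6) = 3.90 × 10^-2 M
PbF2(s) ⇌ Pb^2+ + 2 F^-, so Q = [Pb^2+][F^-]^2
Q = (2.69 × 10^-3)(3.90 × 10^-2)^2 = 4.1 x 10^-6
Q > Ksp, so PbF2 will precipitate.

Q ≈ 4.1e-6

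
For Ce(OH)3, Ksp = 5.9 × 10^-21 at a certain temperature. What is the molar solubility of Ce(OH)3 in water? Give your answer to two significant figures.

Ce(OH)3(s) <=> Ce^3+ + 3 OH^-
Ksp = [Ce^3+][OH^-]^3
For each mole of Ce(OH)3 that dissolves: [Ce^3+] = s, [OH^-] = 3s.
Substituting: Ksp = s(3s)^3 = 27s^4
s^4 = 5.9 × 10^-21 / 27, so s = 3.8 x 10^-6 M

s ≈ 3.8 x 10^-6 M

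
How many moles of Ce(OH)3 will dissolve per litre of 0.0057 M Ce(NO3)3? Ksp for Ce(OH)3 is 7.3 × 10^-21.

Ce(OH)3(s) ⇌ Ce^3+ + 3 OH^-
Ksp = [Ce^3+][OH^-]^3
Let s = moles of Ce(OH)3 that dissolve per litre. [Ce^3+] = 0.0057 + s ≈ 0.0057, [OH^-] = 3s (Ksp is small, so little additional dissolves).
Ksp ≈ 0.0057 × (3s)^3
s = 3.6 × 10^-7 M
Check: s = 3.6 x 10^-7 ≪ 0.0057, so the approximation is valid.

s ≈ 3.6 × 10^-7 M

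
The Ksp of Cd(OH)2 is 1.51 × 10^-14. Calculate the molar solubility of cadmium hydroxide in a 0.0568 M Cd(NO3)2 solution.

s ≈ 2.58 × 10^-7 M

Cd(OH)2(s) ⇌ Cd^2+ + 2 OH^-
Ksp = [Cd^2+][OH^-]^2
Let s be the molar solubility in this solution. [Cd^2+] = 0.0568 + s ≈ 0.0568, [OH^-] = 2s (since Cd^2+ from Cd(NO3)2 dominates).
Ksp ≈ 0.0568 × (2s)^2
s = 2.58 x 10^-7 M
Check: s = 2.6 x 10^-7 ≪ 0.0568, so the approximation is valid.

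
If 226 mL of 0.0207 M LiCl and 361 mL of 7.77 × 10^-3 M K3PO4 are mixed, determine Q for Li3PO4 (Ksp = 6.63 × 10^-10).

Total volume = 226 + 361 = 587 mL.
[Li^+] = 2.07 x 10^-2 × (226/587) = 7.970 × 10^-3 M
[PO4^3-] = 7.77 x 10^-3 × (361/587) = 4.778 × 10^-3 M
Li3PO4(s) ⇌ 3 Li^+ + PO4^3-, so Q = [Li^+]^3[PO4^3-]
Q = (7.970 x 10^-3)^3(4.778 x 10^-3) = 2.42 × 10^-9
Q > Ksp, so Li3PO4 will precipitate.

Q ≈ 2.42 × 10^-9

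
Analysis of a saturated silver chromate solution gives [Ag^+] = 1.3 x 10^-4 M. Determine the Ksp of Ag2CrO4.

Ag2CrO4(s) ⇌ 2 Ag^+ + CrO4^2-
Stoichiometry gives [CrO4^2-] = (1/2)[Ag^+] = 6.50 × 10^-5 M.
Ksp = [Ag^+]^2[CrO4^2-]
Ksp = (1.3 × 10^-4)^2 × 6.50 × 10^-5 = 1.1 x 10^-12

Ksp = 1.1 × 10^-12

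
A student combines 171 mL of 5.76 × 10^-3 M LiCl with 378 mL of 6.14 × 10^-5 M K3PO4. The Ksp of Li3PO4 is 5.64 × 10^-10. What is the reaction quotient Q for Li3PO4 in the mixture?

Total volume = 171 + 378 = 549 mL.
[Li^+] = 5.76 x 10^-3 × (171/549) = 1.794 × 10^-3 M
[PO4^3-] = 6.14 x 10^-5 × (378/549) = 4.228 x 10^-5 M
Li3PO4(s) ⇌ 3 Li^+(aq) + PO4^3-(aq), so Q = [Li^+]^3[PO4^3-]
Q = (1.794 × 10^-3)^3(4.228 × 10^-5) = 2.44 × 10^-13
Q < Ksp, so no precipitate of Li3PO4 forms.

Q = 2.44 × 10^-13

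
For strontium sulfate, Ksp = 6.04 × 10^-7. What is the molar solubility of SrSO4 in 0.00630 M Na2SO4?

s ≈ 9.59 x 10^-5 M

SrSO4(s) ⇌ Sr^2+(aq) + SO4^2-(aq)
Ksp = [Sr^2+][SO4^2-]
If s mol/L dissolves here, [Sr^2+] = s, [SO4^2-] = 0.00630 + s ≈ 0.00630 (since SO4^2- from Na2SO4 dominates).
Ksp ≈ s × 0.00630
s = 9.59 × 10^-5 M
Check: s = 9.6 × 10^-5 ≪ 0.00630, so the approximation is valid.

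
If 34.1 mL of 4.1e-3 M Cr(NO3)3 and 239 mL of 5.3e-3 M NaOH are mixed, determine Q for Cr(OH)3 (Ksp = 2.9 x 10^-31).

Total volume = 34.1 + 239 = 273.1 mL.
[Cr^3+] = 4.1 x 10^-3 × (34.1/273.1) = 5.12 x 10^-4 M
[OH^-] = 5.3 x 10^-3 × (239/273.1) = 4.64 × 10^-3 M
Cr(OH)3(s) ⇌ Cr^3+(aq) + 3 OH^-(aq), so Q = [Cr^3+][OH^-]^3
Q = (5.12 x 10^-4)(4.64 × 10^-3)^3 = 5.1 x 10^-11
Q > Ksp, so Cr(OH)3 will precipitate.

5.1 × 10^-11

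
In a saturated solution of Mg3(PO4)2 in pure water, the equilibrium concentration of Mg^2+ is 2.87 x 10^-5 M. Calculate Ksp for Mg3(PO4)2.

Mg3(PO4)2(s) ⇌ 3 Mg^2+(aq) + 2 PO4^3-(aq)
Stoichiometry gives [PO4^3-] = (2/3)[Mg^2+] = 1.913 x 10^-5 M.
Ksp = [Mg^2+]^3[PO4^3-]^2
Ksp = (2.87 x 10^-5)^3 × (1.913 × 10^-5)^2 = 8.65 × 10^-24

8.65 × 10^-24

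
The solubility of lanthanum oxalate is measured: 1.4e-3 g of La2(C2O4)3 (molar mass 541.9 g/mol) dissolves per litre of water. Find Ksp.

Molar solubility s = (1.4 x 10^-3 g/L) / (541.9 g/mol) = 2.58 x 10^-6 M.
La2(C2O4)3(s) ⇌ 2 La^3+ + 3 C2O4^2-
If s mol/L of La2(C2O4)3 dissolves, [La^3+] = 2s and [C2O4^2-] = 3s.
Ksp = [La^3+]^2[C2O4^2-]^3
Substituting: Ksp = (2s)^2(3s)^3 = 108s^5
With s = 2.58 × 10^-6: Ksp = 1.2 × 10^-26

Ksp ≈ 1.2 × 10^-26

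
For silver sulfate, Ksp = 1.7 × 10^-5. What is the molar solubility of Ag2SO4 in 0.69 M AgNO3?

s = 3.6 × 10^-5 M

Ag2SO4(s) <=> 2 Ag^+ + SO4^2-
Ksp = [Ag^+]^2[SO4^2-]
Let s = moles of Ag2SO4 that dissolve per litre. [Ag^+] = 0.69 + 2s ≈ 0.69, [SO4^2-] = s (common-ion effect: Ag^+ is already 0.69 M).
Ksp ≈ (0.69)^2 × s
s = 3.6 x 10^-5 M
Check: 2s = 7.1 x 10^-5 ≪ 0.69, so the approximation is valid.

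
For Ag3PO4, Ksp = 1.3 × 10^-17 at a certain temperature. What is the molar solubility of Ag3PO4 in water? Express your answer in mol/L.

2.6 × 10^-5 M

Ag3PO4(s) ⇌ 3 Ag^+ + PO4^3-
Ksp = [Ag^+]^3[PO4^3-]
If s mol/L of Ag3PO4 dissolves, [Ag^+] = 3s and [PO4^3-] = s.
Ksp = (3s)^3s = 27s^4
Solving, s = (1.3 × 10^-17/27)^(1/4) = 2.6 × 10^-5 M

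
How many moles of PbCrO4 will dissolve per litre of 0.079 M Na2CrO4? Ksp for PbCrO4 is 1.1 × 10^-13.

PbCrO4(s) ⇌ Pb^2+ + CrO4^2-
Ksp = [Pb^2+][CrO4^2-]
Let s be the molar solubility in this solution. [Pb^2+] = s, [CrO4^2-] = 0.079 + s ≈ 0.079 (Ksp is small, so little additional dissolves).
Ksp ≈ s × 0.079
s = 1.4 × 10^-12 M
Check: s = 1.4 × 10^-12 ≪ 0.079, so the approximation is valid.

s ≈ 1.4 × 10^-12 M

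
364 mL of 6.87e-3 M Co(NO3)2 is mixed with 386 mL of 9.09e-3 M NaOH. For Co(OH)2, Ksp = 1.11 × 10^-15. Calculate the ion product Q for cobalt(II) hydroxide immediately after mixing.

Q ≈ 7.30 × 10^-8

Total volume = 364 + 386 = 750 mL.
[Co^2+] = 6.87 × 10^-3 × (364/750) = 3.334 x 10^-3 M
[OH^-] = 9.09 × 10^-3 × (386/750) = 4.678 x 10^-3 M
Co(OH)2(s) <=> Co^2+ + 2 OH^-, so Q = [Co^2+][OH^-]^2
Q = (3.334 × 10^-3)(4.678 × 10^-3)^2 = 7.30 × 10^-8
Q > Ksp, so Co(OH)2 will precipitate.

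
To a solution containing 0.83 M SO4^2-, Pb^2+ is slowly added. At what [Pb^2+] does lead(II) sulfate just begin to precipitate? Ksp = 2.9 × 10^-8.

PbSO4(s) <=> Pb^2+ + SO4^2-
Ksp = [Pb^2+][SO4^2-]
Precipitation begins when Q = Ksp. With [SO4^2-] = 0.83 M:
2.9 × 10^-8 = (0.83) × [Pb^2+]
[Pb^2+] = (2.9 × 10^-8 / 8.3 × 10^-1) = 3.5 × 10^-8 M

3.5 x 10^-8 M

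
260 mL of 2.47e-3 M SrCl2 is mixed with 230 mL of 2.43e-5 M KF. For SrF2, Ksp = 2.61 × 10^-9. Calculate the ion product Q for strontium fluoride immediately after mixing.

Total volume = 260 + 230 = 490 mL.
[Sr^2+] = 2.47 × 10^-3 × (260/490) = 1.311 × 10^-3 M
[F^-] = 2.43 x 10^-5 × (230/490) = 1.141 × 10^-5 M
SrF2(s) ⇌ Sr^2+(aq) + 2 F^-(aq), so Q = [Sr^2+][F^-]^2
Q = (1.311 × 10^-3)(1.141 × 10^-5)^2 = 1.71 × 10^-13
Q < Ksp, so no precipitate of SrF2 forms.

Q ≈ 1.71e-13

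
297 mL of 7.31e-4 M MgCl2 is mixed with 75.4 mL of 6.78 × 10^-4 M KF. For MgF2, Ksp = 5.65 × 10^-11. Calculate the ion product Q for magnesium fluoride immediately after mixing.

Q = 1.10e-11

Total volume = 297 + 75.4 = 372.4 mL.
[Mg^2+] = 7.31 x 10^-4 × (297/372.4) = 5.830 x 10^-4 M
[F^-] = 6.78 × 10^-4 × (75.4/372.4) = 1.373 x 10^-4 M
MgF2(s) ⇌ Mg^2+(aq) + 2 F^-(aq), so Q = [Mg^2+][F^-]^2
Q = (5.830 × 10^-4)(1.373 × 10^-4)^2 = 1.10 × 10^-11
Q < Ksp, so no precipitate of MgF2 forms.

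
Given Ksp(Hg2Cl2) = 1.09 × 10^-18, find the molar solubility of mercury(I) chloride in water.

s = 6.48e-7 M

Hg2Cl2(s) ⇌ Hg2^2+ + 2 Cl^-
Ksp = [Hg2^2+][Cl^-]^2
For each mole of Hg2Cl2 that dissolves: [Hg2^2+] = s, [Cl^-] = 2s.
Ksp = s(2s)^2 = 4s^3
Solving, s = (1.09 × 10^-18/4)^(1/3) = 6.48 × 10^-7 M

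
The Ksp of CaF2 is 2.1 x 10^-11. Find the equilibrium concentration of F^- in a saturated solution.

3.5e-4 M

CaF2(s) <=> Ca^2+ + 2 F^-
Ksp = [Ca^2+][F^-]^2
With molar solubility s: [Ca^2+] = s, [F^-] = 2s.
Ksp = s(2s)^2 = 4s^3
s = (2.1 x 10^-11 / 4)^(1/3) = 1.74 × 10^-4 M
[F^-] = 2s = 3.5 x 10^-4 M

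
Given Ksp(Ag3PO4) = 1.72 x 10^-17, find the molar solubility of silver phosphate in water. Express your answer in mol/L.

s ≈ 2.83e-5 M

Ag3PO4(s) ⇌ 3 Ag^+ + PO4^3-
Ksp = [Ag^+]^3[PO4^3-]
With molar solubility s: [Ag^+] = 3s, [PO4^3-] = s.
So Ksp = (3s)^3 × s = 27s^4
s = (1.72 x 10^-17 / 27)^(1/4) = 2.83 × 10^-5 M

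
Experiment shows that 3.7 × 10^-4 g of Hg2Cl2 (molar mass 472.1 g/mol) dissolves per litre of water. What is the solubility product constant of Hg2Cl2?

Molar solubility s = (3.7 × 10^-4 g/L) / (472.1 g/mol) = 7.84 x 10^-7 M.
Hg2Cl2(s) <=> Hg2^2+(aq) + 2 Cl^-(aq)
For each mole of Hg2Cl2 that dissolves: [Hg2^2+] = s, [Cl^-] = 2s.
Ksp = [Hg2^2+][Cl^-]^2
Substituting: Ksp = s(2s)^2 = 4s^3
Ksp = 4 × (7.84 x 10^-7)^3 = 1.9 × 10^-18

1.9 x 10^-18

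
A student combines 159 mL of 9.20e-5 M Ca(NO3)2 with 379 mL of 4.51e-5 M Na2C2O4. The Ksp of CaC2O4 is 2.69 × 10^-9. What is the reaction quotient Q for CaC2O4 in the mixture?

Q ≈ 8.64 × 10^-10

Total volume = 159 + 379 = 538 mL.
[Ca^2+] = 9.20 × 10^-5 × (159/538) = 2.719 x 10^-5 M
[C2O4^2-] = 4.51 × 10^-5 × (379/538) = 3.177 x 10^-5 M
CaC2O4(s) ⇌ Ca^2+ + C2O4^2-, so Q = [Ca^2+][C2O4^2-]
Q = (2.719 × 10^-5)(3.177 x 10^-5) = 8.64 x 10^-10
Q < Ksp, so no precipitate of CaC2O4 forms.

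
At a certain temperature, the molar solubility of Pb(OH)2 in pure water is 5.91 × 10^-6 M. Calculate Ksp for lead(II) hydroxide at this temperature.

Ksp ≈ 8.26e-16

Pb(OH)2(s) ⇌ Pb^2+(aq) + 2 OH^-(aq)
Let s = molar solubility. Then [Pb^2+] = s and [OH^-] = 2s.
Ksp = [Pb^2+][OH^-]^2
Ksp = s(2s)^2 = 4s^3
With s = 5.91 x 10^-6: Ksp = 8.26 × 10^-16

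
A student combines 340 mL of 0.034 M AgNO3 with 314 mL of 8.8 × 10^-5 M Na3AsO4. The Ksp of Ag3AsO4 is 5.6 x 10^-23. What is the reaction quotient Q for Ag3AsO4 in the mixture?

Q ≈ 2.3e-10

Total volume = 340 + 314 = 654 mL.
[Ag^+] = 3.4 × 10^-2 × (340/654) = 1.77 × 10^-2 M
[AsO4^3-] = 8.8 x 10^-5 × (314/654) = 4.23 × 10^-5 M
Ag3AsO4(s) ⇌ 3 Ag^+(aq) + AsO4^3-(aq), so Q = [Ag^+]^3[AsO4^3-]
Q = (1.77 x 10^-2)^3(4.23 × 10^-5) = 2.3 x 10^-10
Q > Ksp, so Ag3AsO4 will precipitate.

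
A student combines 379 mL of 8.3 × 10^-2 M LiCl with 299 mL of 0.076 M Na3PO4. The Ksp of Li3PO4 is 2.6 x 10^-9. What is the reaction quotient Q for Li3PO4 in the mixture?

Total volume = 379 + 299 = 678 mL.
[Li^+] = 8.3 x 10^-2 × (379/678) = 4.64 × 10^-2 M
[PO4^3-] = 7.6 × 10^-2 × (299/678) = 3.35 × 10^-2 M
Li3PO4(s) ⇌ 3 Li^+(aq) + PO4^3-(aq), so Q = [Li^+]^3[PO4^3-]
Q = (4.64 × 10^-2)^3(3.35 x 10^-2) = 3.3 x 10^-6
Q > Ksp, so Li3PO4 will precipitate.

Q = 3.3 × 10^-6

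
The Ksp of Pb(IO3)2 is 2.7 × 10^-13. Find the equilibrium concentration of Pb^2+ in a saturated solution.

Pb(IO3)2(s) ⇌ Pb^2+(aq) + 2 IO3^-(aq)
Ksp = [Pb^2+][IO3^-]^2
For each mole of Pb(IO3)2 that dissolves: [Pb^2+] = s, [IO3^-] = 2s.
Ksp = s(2s)^2 = 4s^3
s^3 = 2.7 × 10^-13 / 4, so s = 4.07 × 10^-5 M
[Pb^2+] = s = 4.1 × 10^-5 M

[Pb^2+] = 4.1 × 10^-5 M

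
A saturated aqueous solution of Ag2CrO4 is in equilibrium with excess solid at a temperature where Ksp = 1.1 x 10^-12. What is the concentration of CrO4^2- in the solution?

[CrO4^2-] ≈ 6.5 × 10^-5 M

Ag2CrO4(s) ⇌ 2 Ag^+ + CrO4^2-
Ksp = [Ag^+]^2[CrO4^2-]
Let s = molar solubility. Then [Ag^+] = 2s and [CrO4^2-] = s.
Substituting: Ksp = (2s)^2s = 4s^3
Solving, s = (1.1 x 10^-12/4)^(1/3) = 6.50 × 10^-5 M
[CrO4^2-] = s = 6.5 x 10^-5 M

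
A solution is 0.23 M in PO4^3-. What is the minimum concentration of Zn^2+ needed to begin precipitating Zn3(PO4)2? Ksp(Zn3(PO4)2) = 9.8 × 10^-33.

Zn3(PO4)2(s) ⇌ 3 Zn^2+ + 2 PO4^3-
Ksp = [Zn^2+]^3[PO4^3-]^2
Precipitation begins when Q = Ksp. With [PO4^3-] = 0.23 M:
9.8 × 10^-33 = (0.23)^2 × [Zn^2+]^3
[Zn^2+] = (9.8 × 10^-33 / 5.29 × 10^-2)^(1/3) = 5.7 × 10^-11 M

[Zn^2+] = 5.7 × 10^-11 M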